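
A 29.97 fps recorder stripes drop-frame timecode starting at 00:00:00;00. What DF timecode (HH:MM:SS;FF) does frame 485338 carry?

Each 10-minute DF block holds 10 × 60 × 30 − 9 × 2 = 17982 frames. 485338 ÷ 17982 → 26 full blocks, remainder 17806.
Within the partial block the first minute is 1800 frames and each further minute 1798, so 9 further minute boundaries passed. Total skipped labels = 18 × 26 + 2 × 9 = 486.
Non-drop label index = 485338 + 486 = 485824; at 30 labels/s that is 04:29:54:04, i.e. DF 04:29:54;04.

04:29:54;04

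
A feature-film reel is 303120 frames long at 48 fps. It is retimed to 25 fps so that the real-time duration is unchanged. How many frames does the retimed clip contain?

157875 frames

Target frames = source frames × (target rate / source rate) = 303120 × (25)/(48) = 303120 × 25/48 = 157875.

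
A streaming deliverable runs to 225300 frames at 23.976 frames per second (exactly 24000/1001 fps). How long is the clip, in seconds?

9396.8875 seconds

Running time = 225300 / (24000/1001) = 9396.8875 s.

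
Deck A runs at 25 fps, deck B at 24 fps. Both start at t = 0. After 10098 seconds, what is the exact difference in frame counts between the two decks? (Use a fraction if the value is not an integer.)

10098 frames

A emits 25 × 10098 = 252450 frames; B emits 24 × 10098 = 242352.
Difference = 10098 frames; B is behind A.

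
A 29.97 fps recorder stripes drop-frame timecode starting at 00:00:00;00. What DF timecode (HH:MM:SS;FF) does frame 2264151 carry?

Ten DF minutes hold 17982 frames, so frame 2264151 lies in block 125 (frames 2247750–2265731) with 16401 frames into that block.
The block's first minute is 1800 frames and the rest 1798 each; 16401 frames reaches minute 9, so 125 × 18 + 9 × 2 = 2268 labels have been skipped so far.
Adding those back, label number 2264151 + 2268 = 2266419 at 30 labels/s is 75547 s + 9 f = 20 h 59 min 7 s frame 9, i.e. 20:59:07;09.

20:59:07;09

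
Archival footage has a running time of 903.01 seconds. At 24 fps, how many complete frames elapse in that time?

Frames = 903.01 × 24 = 541806/25 ≈ 21672.2400.
Complete frames: 21672.

21672 frames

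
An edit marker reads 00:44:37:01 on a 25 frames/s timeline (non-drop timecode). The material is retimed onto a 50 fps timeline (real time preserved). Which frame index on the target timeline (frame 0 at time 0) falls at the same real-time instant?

frame 133852

Source frame index: (0×3600 + 44×60 + 37) × 25 + 1 = 66926.
Real time: 66926 / (25) = 66926/25 s.
Target frame: (66926/25) × (50) = 133852.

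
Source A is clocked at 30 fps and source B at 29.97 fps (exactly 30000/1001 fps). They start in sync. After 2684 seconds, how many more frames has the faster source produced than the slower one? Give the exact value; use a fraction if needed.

7320/91 frames

A emits 30 × 2684 = 80520 frames; B emits 30000/1001 × 2684 = 7320000/91.
Difference = 7320/91 frames (≈ 80.4396); B is behind A.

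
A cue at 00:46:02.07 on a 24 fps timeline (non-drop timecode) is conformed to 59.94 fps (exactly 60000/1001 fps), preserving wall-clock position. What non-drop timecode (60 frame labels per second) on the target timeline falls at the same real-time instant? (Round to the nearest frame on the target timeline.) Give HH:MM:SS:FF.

Source frame index: (0×3600 + 46×60 + 2) × 24 + 7 = 66295.
Real time: 66295 / (24) = 66295/24 s.
Target frame: (66295/24) × (60000/1001) = 165737500/1001 ≈ 165571.928 → 165572.
At 60 labels/s: frame 165572 → 00:45:59:32.

00:45:59:32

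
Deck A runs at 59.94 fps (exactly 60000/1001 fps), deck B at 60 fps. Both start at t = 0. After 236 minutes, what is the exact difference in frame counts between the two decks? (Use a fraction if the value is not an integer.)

849600/1001 frames

236 min = 14160 s.
A emits 60000/1001 × 14160 = 849600000/1001 frames; B emits 60 × 14160 = 849600.
Difference = 849600/1001 frames (≈ 848.7512); B is ahead of A.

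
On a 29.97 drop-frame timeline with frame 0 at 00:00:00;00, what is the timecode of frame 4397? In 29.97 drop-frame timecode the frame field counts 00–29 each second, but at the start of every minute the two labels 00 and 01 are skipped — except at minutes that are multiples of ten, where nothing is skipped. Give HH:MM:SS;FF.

Each 10-minute DF block holds 10 × 60 × 30 − 9 × 2 = 17982 frames. 4397 ÷ 17982 → 0 full blocks, remainder 4397.
Within the partial block the first minute is 1800 frames and each further minute 1798, so 2 further minute boundaries passed. Total skipped labels = 18 × 0 + 2 × 2 = 4.
Non-drop label index = 4397 + 4 = 4401; at 30 labels/s that is 00:02:26:21, i.e. DF 00:02:26;21.

00:02:26;21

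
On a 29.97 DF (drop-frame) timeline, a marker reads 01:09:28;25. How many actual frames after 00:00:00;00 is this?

Complete 10-minute blocks: 6, each 17982 frames → 107892.
Remaining 9 whole minutes in the current block: 1800 + 8 × 1798 = 16184 frames.
Within the current minute: 28 × 30 + 25 − 2 = 863 (labels ;00/;01 skipped at this minute). Total = 107892 + 16184 + 863 = 124939.

124939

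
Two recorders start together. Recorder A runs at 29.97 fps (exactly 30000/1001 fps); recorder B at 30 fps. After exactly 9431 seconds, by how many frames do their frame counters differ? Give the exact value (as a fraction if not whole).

282930/1001 frames

A emits 30000/1001 × 9431 = 282930000/1001 frames; B emits 30 × 9431 = 282930.
Difference = 282930/1001 frames (≈ 282.6474); B is ahead of A.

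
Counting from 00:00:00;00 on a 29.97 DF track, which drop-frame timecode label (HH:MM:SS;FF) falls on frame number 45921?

00:25:32;07

Each 10-minute DF block holds 10 × 60 × 30 − 9 × 2 = 17982 frames. 45921 ÷ 17982 → 2 full blocks, remainder 9957.
Within the partial block the first minute is 1800 frames and each further minute 1798, so 5 further minute boundaries passed. Total skipped labels = 18 × 2 + 2 × 5 = 46.
Non-drop label index = 45921 + 46 = 45967; at 30 labels/s that is 00:25:32:07, i.e. DF 00:25:32;07.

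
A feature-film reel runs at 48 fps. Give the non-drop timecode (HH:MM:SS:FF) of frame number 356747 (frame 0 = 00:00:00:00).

356747 ÷ 48 = 7432 full seconds, remainder 11 frames.
7432 s = 2 h 3 min 52 s.
Timecode: 02:03:52:11.

02:03:52:11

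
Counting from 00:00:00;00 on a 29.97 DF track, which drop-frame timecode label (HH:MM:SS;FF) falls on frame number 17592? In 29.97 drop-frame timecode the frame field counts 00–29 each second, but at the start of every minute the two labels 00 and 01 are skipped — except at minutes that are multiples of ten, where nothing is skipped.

Each 10-minute DF block holds 10 × 60 × 30 − 9 × 2 = 17982 frames. 17592 ÷ 17982 → 0 full blocks, remainder 17592.
Within the partial block the first minute is 1800 frames and each further minute 1798, so 9 further minute boundaries passed. Total skipped labels = 18 × 0 + 2 × 9 = 18.
Non-drop label index = 17592 + 18 = 17610; at 30 labels/s that is 00:09:47:00, i.e. DF 00:09:47;00.

00:09:47;00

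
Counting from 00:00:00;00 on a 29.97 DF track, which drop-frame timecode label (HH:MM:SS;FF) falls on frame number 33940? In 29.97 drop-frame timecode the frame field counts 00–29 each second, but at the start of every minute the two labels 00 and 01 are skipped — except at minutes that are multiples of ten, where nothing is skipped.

Each 10-minute DF block holds 10 × 60 × 30 − 9 × 2 = 17982 frames. 33940 ÷ 17982 → 1 full block, remainder 15958.
Within the partial block the first minute is 1800 frames and each further minute 1798, so 8 further minute boundaries passed. Total skipped labels = 18 × 1 + 2 × 8 = 34.
Non-drop label index = 33940 + 34 = 33974; at 30 labels/s that is 00:18:52:14, i.e. DF 00:18:52;14.

00:18:52;14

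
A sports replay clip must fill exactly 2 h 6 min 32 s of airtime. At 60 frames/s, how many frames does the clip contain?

2 h 6 min 32 s = 7592 s.
Frames = 7592 × 60 = 455520.

455520 frames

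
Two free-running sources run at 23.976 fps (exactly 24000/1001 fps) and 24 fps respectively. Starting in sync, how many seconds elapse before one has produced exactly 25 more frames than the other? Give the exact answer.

25025/24 seconds

The gap grows by |24 − 24000/1001| = 24/1001 frames per second.
Time for a 25-frame gap: 25 ÷ (24/1001) = 25025/24 s.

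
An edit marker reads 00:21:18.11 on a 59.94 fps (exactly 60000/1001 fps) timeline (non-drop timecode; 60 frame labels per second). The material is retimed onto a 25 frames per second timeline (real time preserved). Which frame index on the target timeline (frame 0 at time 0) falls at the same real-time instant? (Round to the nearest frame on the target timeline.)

frame 31987

Source frame index: (0×3600 + 21×60 + 18) × 60 + 11 = 76691.
Real time: 76691 / (60000/1001) = 76767691/60000 s.
Target frame: (76767691/60000) × (25) = 76767691/2400 ≈ 31986.538 → 31987.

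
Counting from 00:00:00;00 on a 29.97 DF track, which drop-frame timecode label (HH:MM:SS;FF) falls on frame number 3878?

Ten DF minutes hold 17982 frames, so frame 3878 lies in block 0 (frames 0–17981) with 3878 frames into that block.
The block's first minute is 1800 frames and the rest 1798 each; 3878 frames reaches minute 2, so 0 × 18 + 2 × 2 = 4 labels have been skipped so far.
Adding those back, label number 3878 + 4 = 3882 at 30 labels/s is 129 s + 12 f = 0 h 2 min 9 s frame 12, i.e. 00:02:09;12.

00:02:09;12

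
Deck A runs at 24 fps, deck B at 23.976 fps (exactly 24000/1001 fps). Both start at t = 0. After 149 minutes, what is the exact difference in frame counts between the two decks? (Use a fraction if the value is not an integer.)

149 min = 8940 s.
A emits 24 × 8940 = 214560 frames; B emits 24000/1001 × 8940 = 214560000/1001.
Difference = 214560/1001 frames (≈ 214.3457); B is behind A.

214560/1001 frames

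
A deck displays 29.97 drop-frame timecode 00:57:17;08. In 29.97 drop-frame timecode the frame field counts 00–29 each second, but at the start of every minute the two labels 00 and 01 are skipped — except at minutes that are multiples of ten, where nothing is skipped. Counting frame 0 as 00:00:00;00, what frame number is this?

Complete 10-minute blocks: 5, each 17982 frames → 89910.
Remaining 7 whole minutes in the current block: 1800 + 6 × 1798 = 12588 frames.
Within the current minute: 17 × 30 + 8 − 2 = 516 (labels ;00/;01 skipped at this minute). Total = 89910 + 12588 + 516 = 103014.

103014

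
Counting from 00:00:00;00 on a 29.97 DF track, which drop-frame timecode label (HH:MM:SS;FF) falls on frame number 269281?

02:29:45;01

Each 10-minute DF block holds 10 × 60 × 30 − 9 × 2 = 17982 frames. 269281 ÷ 17982 → 14 full blocks, remainder 17533.
Within the partial block the first minute is 1800 frames and each further minute 1798, so 9 further minute boundaries passed. Total skipped labels = 18 × 14 + 2 × 9 = 270.
Non-drop label index = 269281 + 270 = 269551; at 30 labels/s that is 02:29:45:01, i.e. DF 02:29:45;01.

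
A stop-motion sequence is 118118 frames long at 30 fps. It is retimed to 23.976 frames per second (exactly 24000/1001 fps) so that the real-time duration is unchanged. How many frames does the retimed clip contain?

Target frames = source frames × (target rate / source rate) = 118118 × (24000/1001)/(30) = 118118 × 800/1001 = 94400.

94400 frames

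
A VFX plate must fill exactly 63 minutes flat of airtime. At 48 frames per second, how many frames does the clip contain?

181440 frames

63 min = 3780 s.
Frames = 3780 × 48 = 181440.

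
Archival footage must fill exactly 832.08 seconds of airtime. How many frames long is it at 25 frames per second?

Frames = 832.08 × 25 = 20802.

20802 frames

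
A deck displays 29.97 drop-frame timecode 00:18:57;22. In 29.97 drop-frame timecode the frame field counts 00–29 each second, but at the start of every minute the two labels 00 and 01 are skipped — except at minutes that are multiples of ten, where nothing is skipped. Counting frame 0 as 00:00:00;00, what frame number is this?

34098

Complete 10-minute blocks: 1, each 17982 frames → 17982.
Remaining 8 whole minutes in the current block: 1800 + 7 × 1798 = 14386 frames.
Within the current minute: 57 × 30 + 22 − 2 = 1730 (labels ;00/;01 skipped at this minute). Total = 17982 + 14386 + 1730 = 34098.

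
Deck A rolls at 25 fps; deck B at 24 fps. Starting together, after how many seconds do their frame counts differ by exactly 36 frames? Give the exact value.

The gap grows by |24 − 25| = 1 frame per second.
Time for a 36-frame gap: 36 ÷ (1) = 36 s.

36 seconds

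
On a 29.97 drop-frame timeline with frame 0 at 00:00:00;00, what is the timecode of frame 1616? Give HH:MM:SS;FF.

Ten DF minutes hold 17982 frames, so frame 1616 lies in block 0 (frames 0–17981) with 1616 frames into that block.
The block's first minute is 1800 frames and the rest 1798 each; 1616 frames reaches minute 0, so 0 × 18 + 0 × 2 = 0 labels have been skipped so far.
Adding those back, label number 1616 + 0 = 1616 at 30 labels/s is 53 s + 26 f = 0 h 0 min 53 s frame 26, i.e. 00:00:53;26.

00:00:53;26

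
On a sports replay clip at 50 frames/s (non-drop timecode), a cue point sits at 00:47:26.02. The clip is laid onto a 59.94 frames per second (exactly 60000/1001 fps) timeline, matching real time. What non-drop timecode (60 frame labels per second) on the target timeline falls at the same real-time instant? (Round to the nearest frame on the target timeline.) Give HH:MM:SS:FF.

00:47:23:12

Source frame index: (0×3600 + 47×60 + 26) × 50 + 2 = 142302.
Real time: 142302 / (50) = 71151/25 s.
Target frame: (71151/25) × (60000/1001) = 170762400/1001 ≈ 170591.808 → 170592.
At 60 labels/s: frame 170592 → 00:47:23:12.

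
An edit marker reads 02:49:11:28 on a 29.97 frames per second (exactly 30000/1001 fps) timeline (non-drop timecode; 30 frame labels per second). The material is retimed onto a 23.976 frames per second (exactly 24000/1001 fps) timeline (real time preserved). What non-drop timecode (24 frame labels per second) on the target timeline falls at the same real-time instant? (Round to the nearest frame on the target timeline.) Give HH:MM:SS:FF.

Source frame index: (2×3600 + 49×60 + 11) × 30 + 28 = 304558.
Real time: 304558 / (30000/1001) = 152431279/15000 s.
Target frame: (152431279/15000) × (24000/1001) = 1218232/5 ≈ 243646.400 → 243646.
At 24 labels/s: frame 243646 → 02:49:11:22.

02:49:11:22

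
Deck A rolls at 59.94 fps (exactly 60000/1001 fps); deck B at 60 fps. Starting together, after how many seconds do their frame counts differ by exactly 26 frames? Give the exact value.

13013/30 seconds

The gap grows by |60 − 60000/1001| = 60/1001 frames per second.
Time for a 26-frame gap: 26 ÷ (60/1001) = 13013/30 s.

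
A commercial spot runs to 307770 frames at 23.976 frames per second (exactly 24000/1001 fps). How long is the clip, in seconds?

Running time = 307770 / (24000/1001) = 12836.57375 s.

12836.57375 seconds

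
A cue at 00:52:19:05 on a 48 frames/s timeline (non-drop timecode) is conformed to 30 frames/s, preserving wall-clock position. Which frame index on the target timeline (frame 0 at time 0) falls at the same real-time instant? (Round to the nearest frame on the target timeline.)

Source frame index: (0×3600 + 52×60 + 19) × 48 + 5 = 150677.
Real time: 150677 / (48) = 150677/48 s.
Target frame: (150677/48) × (30) = 753385/8 ≈ 94173.125 → 94173.

frame 94173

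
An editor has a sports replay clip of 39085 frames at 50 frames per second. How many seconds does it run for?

781.7 seconds

Running time = 39085 / (50) = 781.7 s.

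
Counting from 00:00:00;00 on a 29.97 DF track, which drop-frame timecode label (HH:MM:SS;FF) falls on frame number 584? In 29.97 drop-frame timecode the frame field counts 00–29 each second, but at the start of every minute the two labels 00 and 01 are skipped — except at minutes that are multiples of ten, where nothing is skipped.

00:00:19;14

Ten DF minutes hold 17982 frames, so frame 584 lies in block 0 (frames 0–17981) with 584 frames into that block.
The block's first minute is 1800 frames and the rest 1798 each; 584 frames reaches minute 0, so 0 × 18 + 0 × 2 = 0 labels have been skipped so far.
Adding those back, label number 584 + 0 = 584 at 30 labels/s is 19 s + 14 f = 0 h 0 min 19 s frame 14, i.e. 00:00:19;14.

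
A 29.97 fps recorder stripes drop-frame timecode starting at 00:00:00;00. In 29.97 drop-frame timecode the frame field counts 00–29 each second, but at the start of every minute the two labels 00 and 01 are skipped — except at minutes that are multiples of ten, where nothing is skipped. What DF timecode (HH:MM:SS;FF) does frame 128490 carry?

01:11:27;08

Ten DF minutes hold 17982 frames, so frame 128490 lies in block 7 (frames 125874–143855) with 2616 frames into that block.
The block's first minute is 1800 frames and the rest 1798 each; 2616 frames reaches minute 1, so 7 × 18 + 1 × 2 = 128 labels have been skipped so far.
Adding those back, label number 128490 + 128 = 128618 at 30 labels/s is 4287 s + 8 f = 1 h 11 min 27 s frame 8, i.e. 01:11:27;08.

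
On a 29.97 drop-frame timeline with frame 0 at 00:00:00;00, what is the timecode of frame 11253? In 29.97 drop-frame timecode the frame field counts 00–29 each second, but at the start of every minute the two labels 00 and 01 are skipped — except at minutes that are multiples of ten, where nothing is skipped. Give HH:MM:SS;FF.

Ten DF minutes hold 17982 frames, so frame 11253 lies in block 0 (frames 0–17981) with 11253 frames into that block.
The block's first minute is 1800 frames and the rest 1798 each; 11253 frames reaches minute 6, so 0 × 18 + 6 × 2 = 12 labels have been skipped so far.
Adding those back, label number 11253 + 12 = 11265 at 30 labels/s is 375 s + 15 f = 0 h 6 min 15 s frame 15, i.e. 00:06:15;15.

00:06:15;15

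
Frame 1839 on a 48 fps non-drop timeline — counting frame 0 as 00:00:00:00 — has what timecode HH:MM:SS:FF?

00:00:38:15

1839 ÷ 48 = 38 full seconds, remainder 15 frames.
38 s = 0 h 0 min 38 s.
Timecode: 00:00:38:15.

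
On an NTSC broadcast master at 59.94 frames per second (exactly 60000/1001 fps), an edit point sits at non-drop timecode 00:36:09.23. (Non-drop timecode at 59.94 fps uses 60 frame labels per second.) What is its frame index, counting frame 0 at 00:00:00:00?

130163

Total seconds to the label: (0 × 3600 + 36 × 60 + 9) = 2169.
Frame index = 2169 × 60 + 23 = 130163.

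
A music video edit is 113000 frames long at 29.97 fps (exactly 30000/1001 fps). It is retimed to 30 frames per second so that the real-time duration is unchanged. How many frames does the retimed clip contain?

113113 frames

Target frames = source frames × (target rate / source rate) = 113000 × (30)/(30000/1001) = 113000 × 1001/1000 = 113113.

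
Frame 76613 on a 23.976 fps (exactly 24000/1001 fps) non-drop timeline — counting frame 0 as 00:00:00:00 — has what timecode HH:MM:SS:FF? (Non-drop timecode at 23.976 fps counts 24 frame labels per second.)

76613 ÷ 24 = 3192 full seconds, remainder 5 frames.
3192 s = 0 h 53 min 12 s.
Timecode: 00:53:12:05.

00:53:12:05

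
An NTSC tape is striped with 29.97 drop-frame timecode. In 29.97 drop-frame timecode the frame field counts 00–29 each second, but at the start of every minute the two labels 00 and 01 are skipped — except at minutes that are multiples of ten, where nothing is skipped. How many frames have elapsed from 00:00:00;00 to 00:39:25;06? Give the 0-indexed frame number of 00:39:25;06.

70884

Complete 10-minute blocks: 3, each 17982 frames → 53946.
Remaining 9 whole minutes in the current block: 1800 + 8 × 1798 = 16184 frames.
Within the current minute: 25 × 30 + 6 − 2 = 754 (labels ;00/;01 skipped at this minute). Total = 53946 + 16184 + 754 = 70884.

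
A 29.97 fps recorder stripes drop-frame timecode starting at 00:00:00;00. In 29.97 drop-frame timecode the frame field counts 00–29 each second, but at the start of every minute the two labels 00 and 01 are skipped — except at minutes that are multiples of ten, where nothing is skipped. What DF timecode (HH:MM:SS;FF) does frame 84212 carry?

Each 10-minute DF block holds 10 × 60 × 30 − 9 × 2 = 17982 frames. 84212 ÷ 17982 → 4 full blocks, remainder 12284.
Within the partial block the first minute is 1800 frames and each further minute 1798, so 6 further minute boundaries passed. Total skipped labels = 18 × 4 + 2 × 6 = 84.
Non-drop label index = 84212 + 84 = 84296; at 30 labels/s that is 00:46:49:26, i.e. DF 00:46:49;26.

00:46:49;26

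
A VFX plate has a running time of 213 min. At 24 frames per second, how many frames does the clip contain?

213 min = 12780 s.
Frames = 12780 × 24 = 306720.

306720 frames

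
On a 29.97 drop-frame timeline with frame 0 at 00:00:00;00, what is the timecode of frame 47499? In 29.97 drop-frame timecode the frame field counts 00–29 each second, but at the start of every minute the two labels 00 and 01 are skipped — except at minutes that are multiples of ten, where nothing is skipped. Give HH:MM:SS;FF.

00:26:24;27

Each 10-minute DF block holds 10 × 60 × 30 − 9 × 2 = 17982 frames. 47499 ÷ 17982 → 2 full blocks, remainder 11535.
Within the partial block the first minute is 1800 frames and each further minute 1798, so 6 further minute boundaries passed. Total skipped labels = 18 × 2 + 2 × 6 = 48.
Non-drop label index = 47499 + 48 = 47547; at 30 labels/s that is 00:26:24:27, i.e. DF 00:26:24;27.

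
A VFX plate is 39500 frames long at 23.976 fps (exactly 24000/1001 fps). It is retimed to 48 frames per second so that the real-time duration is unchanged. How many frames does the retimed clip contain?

79079 frames

Target frames = source frames × (target rate / source rate) = 39500 × (48)/(24000/1001) = 39500 × 1001/500 = 79079.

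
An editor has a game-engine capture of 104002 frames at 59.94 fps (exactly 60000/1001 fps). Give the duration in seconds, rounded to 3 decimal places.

1735.100 seconds

Running time = 104002 × 1001/60000 = 52053001/30000 s ≈ 1735.100 s.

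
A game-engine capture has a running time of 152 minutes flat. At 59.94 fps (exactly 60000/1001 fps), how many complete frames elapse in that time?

152 min = 9120 s.
Frames = 9120 × 60000/1001 = 547200000/1001 ≈ 546653.3467.
Complete frames: 546653.

546653 frames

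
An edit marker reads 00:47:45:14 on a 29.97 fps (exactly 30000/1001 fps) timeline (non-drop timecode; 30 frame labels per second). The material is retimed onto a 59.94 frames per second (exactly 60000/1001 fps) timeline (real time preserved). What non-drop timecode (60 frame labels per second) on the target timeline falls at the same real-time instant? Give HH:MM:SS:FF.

00:47:45:28

Source frame index: (0×3600 + 47×60 + 45) × 30 + 14 = 85964.
Real time: 85964 / (30000/1001) = 21512491/7500 s.
Target frame: (21512491/7500) × (60000/1001) = 171928.
At 60 labels/s: frame 171928 → 00:47:45:28.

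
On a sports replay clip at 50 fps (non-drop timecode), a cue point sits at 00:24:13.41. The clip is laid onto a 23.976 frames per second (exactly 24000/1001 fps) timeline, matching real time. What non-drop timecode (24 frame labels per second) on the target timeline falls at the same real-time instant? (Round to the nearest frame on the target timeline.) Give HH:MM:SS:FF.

00:24:12:09

Source frame index: (0×3600 + 24×60 + 13) × 50 + 41 = 72691.
Real time: 72691 / (50) = 72691/50 s.
Target frame: (72691/50) × (24000/1001) = 34891680/1001 ≈ 34856.823 → 34857.
At 24 labels/s: frame 34857 → 00:24:12:09.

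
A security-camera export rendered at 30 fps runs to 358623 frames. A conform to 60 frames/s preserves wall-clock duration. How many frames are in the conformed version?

717246 frames

Target frames = source frames × (target rate / source rate) = 358623 × (60)/(30) = 358623 × 2 = 717246.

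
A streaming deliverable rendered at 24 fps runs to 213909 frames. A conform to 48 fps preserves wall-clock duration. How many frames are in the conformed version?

Target frames = source frames × (target rate / source rate) = 213909 × (48)/(24) = 213909 × 2 = 427818.

427818 frames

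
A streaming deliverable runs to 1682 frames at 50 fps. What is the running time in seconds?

33.64 seconds

Running time = 1682 / (50) = 33.64 s.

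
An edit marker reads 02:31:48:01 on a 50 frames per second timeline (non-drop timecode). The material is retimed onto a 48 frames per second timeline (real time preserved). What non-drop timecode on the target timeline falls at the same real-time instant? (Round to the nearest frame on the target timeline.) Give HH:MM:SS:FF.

Source frame index: (2×3600 + 31×60 + 48) × 50 + 1 = 455401.
Real time: 455401 / (50) = 455401/50 s.
Target frame: (455401/50) × (48) = 10929624/25 ≈ 437184.960 → 437185.
At 48 labels/s: frame 437185 → 02:31:48:01.

02:31:48:01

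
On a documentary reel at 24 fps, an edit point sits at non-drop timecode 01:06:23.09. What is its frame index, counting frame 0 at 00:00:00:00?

Total seconds to the label: (1 × 3600 + 6 × 60 + 23) = 3983.
Frame index = 3983 × 24 + 9 = 95601.

frame 95601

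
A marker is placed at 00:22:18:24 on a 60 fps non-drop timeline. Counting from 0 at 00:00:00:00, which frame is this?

80304

Total seconds to the label: (0 × 3600 + 22 × 60 + 18) = 1338.
Frame index = 1338 × 60 + 24 = 80304.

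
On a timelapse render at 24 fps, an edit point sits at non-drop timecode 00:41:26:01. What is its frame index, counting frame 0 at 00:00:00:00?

Total seconds to the label: (0 × 3600 + 41 × 60 + 26) = 2486.
Frame index = 2486 × 24 + 1 = 59665.

frame 59665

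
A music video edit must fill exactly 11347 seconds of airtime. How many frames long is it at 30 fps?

Frames = 11347 × 30 = 340410.

340410 frames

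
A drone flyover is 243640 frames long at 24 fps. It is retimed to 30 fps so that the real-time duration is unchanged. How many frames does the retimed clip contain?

Target frames = source frames × (target rate / source rate) = 243640 × (30)/(24) = 243640 × 5/4 = 304550.

304550 frames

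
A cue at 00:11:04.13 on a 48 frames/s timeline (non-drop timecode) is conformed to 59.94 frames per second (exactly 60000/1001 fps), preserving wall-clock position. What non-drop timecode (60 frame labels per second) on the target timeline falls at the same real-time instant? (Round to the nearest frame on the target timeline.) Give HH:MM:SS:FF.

Source frame index: (0×3600 + 11×60 + 4) × 48 + 13 = 31885.
Real time: 31885 / (48) = 31885/48 s.
Target frame: (31885/48) × (60000/1001) = 5693750/143 ≈ 39816.434 → 39816.
At 60 labels/s: frame 39816 → 00:11:03:36.

00:11:03:36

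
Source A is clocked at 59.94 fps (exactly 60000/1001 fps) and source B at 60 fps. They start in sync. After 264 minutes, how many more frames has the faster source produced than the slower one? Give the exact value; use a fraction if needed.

264 min = 15840 s.
A emits 60000/1001 × 15840 = 86400000/91 frames; B emits 60 × 15840 = 950400.
Difference = 86400/91 frames (≈ 949.4505); B is ahead of A.

86400/91 frames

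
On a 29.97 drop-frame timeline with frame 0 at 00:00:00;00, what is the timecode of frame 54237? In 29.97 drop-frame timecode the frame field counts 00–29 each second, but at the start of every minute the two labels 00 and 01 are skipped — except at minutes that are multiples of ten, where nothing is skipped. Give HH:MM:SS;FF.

Each 10-minute DF block holds 10 × 60 × 30 − 9 × 2 = 17982 frames. 54237 ÷ 17982 → 3 full blocks, remainder 291.
Within the partial block the first minute is 1800 frames and each further minute 1798, so 0 further minute boundaries passed. Total skipped labels = 18 × 3 + 2 × 0 = 54.
Non-drop label index = 54237 + 54 = 54291; at 30 labels/s that is 00:30:09:21, i.e. DF 00:30:09;21.

00:30:09;21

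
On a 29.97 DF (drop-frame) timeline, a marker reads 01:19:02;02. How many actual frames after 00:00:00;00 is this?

Complete 10-minute blocks: 7, each 17982 frames → 125874.
Remaining 9 whole minutes in the current block: 1800 + 8 × 1798 = 16184 frames.
Within the current minute: 2 × 30 + 2 − 2 = 60 (labels ;00/;01 skipped at this minute). Total = 125874 + 16184 + 60 = 142118.

142118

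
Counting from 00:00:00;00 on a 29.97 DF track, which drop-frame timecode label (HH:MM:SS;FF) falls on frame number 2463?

Ten DF minutes hold 17982 frames, so frame 2463 lies in block 0 (frames 0–17981) with 2463 frames into that block.
The block's first minute is 1800 frames and the rest 1798 each; 2463 frames reaches minute 1, so 0 × 18 + 1 × 2 = 2 labels have been skipped so far.
Adding those back, label number 2463 + 2 = 2465 at 30 labels/s is 82 s + 5 f = 0 h 1 min 22 s frame 5, i.e. 00:01:22;05.

00:01:22;05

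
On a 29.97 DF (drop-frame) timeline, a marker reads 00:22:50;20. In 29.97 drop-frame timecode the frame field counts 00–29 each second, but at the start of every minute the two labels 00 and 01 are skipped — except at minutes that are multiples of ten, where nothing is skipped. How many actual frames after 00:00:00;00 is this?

As if non-drop at 30 labels/s: (0 × 3600 + 22 × 60 + 50) × 30 + 20 = 41120.
Minute boundaries passed: 22; those not divisible by 10: 22 − 2 = 20; dropped labels = 2 × 20 = 40.
Actual frame index = 41120 − 40 = 41080.

41080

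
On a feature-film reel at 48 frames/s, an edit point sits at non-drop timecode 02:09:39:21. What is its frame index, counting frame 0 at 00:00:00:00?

373413

Total seconds to the label: (2 × 3600 + 9 × 60 + 39) = 7779.
Frame index = 7779 × 48 + 21 = 373413.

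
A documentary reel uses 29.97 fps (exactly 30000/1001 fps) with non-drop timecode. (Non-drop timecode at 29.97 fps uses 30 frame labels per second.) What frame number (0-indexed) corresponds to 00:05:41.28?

10258

Total seconds to the label: (0 × 3600 + 5 × 60 + 41) = 341.
Frame index = 341 × 30 + 28 = 10258.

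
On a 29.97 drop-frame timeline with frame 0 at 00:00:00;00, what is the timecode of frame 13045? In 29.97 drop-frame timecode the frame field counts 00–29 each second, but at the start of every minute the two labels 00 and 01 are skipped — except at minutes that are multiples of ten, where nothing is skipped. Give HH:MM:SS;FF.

Each 10-minute DF block holds 10 × 60 × 30 − 9 × 2 = 17982 frames. 13045 ÷ 17982 → 0 full blocks, remainder 13045.
Within the partial block the first minute is 1800 frames and each further minute 1798, so 7 further minute boundaries passed. Total skipped labels = 18 × 0 + 2 × 7 = 14.
Non-drop label index = 13045 + 14 = 13059; at 30 labels/s that is 00:07:15:09, i.e. DF 00:07:15;09.

00:07:15;09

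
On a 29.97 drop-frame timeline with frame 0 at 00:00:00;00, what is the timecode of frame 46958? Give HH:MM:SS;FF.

Each 10-minute DF block holds 10 × 60 × 30 − 9 × 2 = 17982 frames. 46958 ÷ 17982 → 2 full blocks, remainder 10994.
Within the partial block the first minute is 1800 frames and each further minute 1798, so 6 further minute boundaries passed. Total skipped labels = 18 × 2 + 2 × 6 = 48.
Non-drop label index = 46958 + 48 = 47006; at 30 labels/s that is 00:26:06:26, i.e. DF 00:26:06;26.

00:26:06;26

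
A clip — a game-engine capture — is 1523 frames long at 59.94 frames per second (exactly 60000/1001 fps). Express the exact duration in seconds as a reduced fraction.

Running time = 1523 ÷ (60000/1001) = 1523 × 1001/60000 = 1524523/60000 s.

1524523/60000 seconds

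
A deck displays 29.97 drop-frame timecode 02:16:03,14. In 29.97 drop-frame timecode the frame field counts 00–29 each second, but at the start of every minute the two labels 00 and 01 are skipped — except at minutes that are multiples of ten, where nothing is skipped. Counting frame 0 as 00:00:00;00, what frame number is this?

As if non-drop at 30 labels/s: (2 × 3600 + 16 × 60 + 3) × 30 + 14 = 244904.
Minute boundaries passed: 136; those not divisible by 10: 136 − 13 = 123; dropped labels = 2 × 123 = 246.
Actual frame index = 244904 − 246 = 244658.

244658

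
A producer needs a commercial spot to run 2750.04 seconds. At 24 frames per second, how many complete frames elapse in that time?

Frames = 2750.04 × 24 = 1650024/25 ≈ 66000.9600.
Complete frames: 66000.

66000 frames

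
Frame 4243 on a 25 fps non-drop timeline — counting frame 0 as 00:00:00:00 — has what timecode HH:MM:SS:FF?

00:02:49:18

4243 ÷ 25 = 169 full seconds, remainder 18 frames.
169 s = 0 h 2 min 49 s.
Timecode: 00:02:49:18.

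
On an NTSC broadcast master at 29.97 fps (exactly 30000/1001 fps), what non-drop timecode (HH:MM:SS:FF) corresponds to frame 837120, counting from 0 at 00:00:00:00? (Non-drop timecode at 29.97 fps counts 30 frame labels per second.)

837120 ÷ 30 = 27904 full seconds, remainder 0 frames.
27904 s = 7 h 45 min 4 s.
Timecode: 07:45:04:00.

07:45:04:00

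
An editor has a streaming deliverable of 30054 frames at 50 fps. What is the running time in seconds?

Running time = 30054 / (50) = 601.08 s.

601.08 seconds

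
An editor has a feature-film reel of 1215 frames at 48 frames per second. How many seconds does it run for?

Running time = 1215 / (48) = 25.3125 s.

25.3125 seconds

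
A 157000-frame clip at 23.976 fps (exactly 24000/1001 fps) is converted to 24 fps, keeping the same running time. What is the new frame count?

Target frames = source frames × (target rate / source rate) = 157000 × (24)/(24000/1001) = 157000 × 1001/1000 = 157157.

157157 frames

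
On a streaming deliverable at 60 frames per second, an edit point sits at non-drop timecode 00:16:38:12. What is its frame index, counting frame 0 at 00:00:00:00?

59892

Total seconds to the label: (0 × 3600 + 16 × 60 + 38) = 998.
Frame index = 998 × 60 + 12 = 59892.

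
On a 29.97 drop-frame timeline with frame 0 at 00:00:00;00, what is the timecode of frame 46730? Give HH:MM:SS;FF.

00:25:59;06

Ten DF minutes hold 17982 frames, so frame 46730 lies in block 2 (frames 35964–53945) with 10766 frames into that block.
The block's first minute is 1800 frames and the rest 1798 each; 10766 frames reaches minute 5, so 2 × 18 + 5 × 2 = 46 labels have been skipped so far.
Adding those back, label number 46730 + 46 = 46776 at 30 labels/s is 1559 s + 6 f = 0 h 25 min 59 s frame 6, i.e. 00:25:59;06.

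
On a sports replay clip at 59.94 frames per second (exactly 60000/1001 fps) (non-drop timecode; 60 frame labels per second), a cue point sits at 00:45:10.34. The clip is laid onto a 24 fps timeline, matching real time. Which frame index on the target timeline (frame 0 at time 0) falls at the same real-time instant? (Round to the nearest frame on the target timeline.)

Source frame index: (0×3600 + 45×60 + 10) × 60 + 34 = 162634.
Real time: 162634 / (60000/1001) = 81398317/30000 s.
Target frame: (81398317/30000) × (24) = 81398317/1250 ≈ 65118.654 → 65119.

frame 65119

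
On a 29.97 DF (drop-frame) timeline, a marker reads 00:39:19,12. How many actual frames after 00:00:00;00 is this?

Complete 10-minute blocks: 3, each 17982 frames → 53946.
Remaining 9 whole minutes in the current block: 1800 + 8 × 1798 = 16184 frames.
Within the current minute: 19 × 30 + 12 − 2 = 580 (labels ;00/;01 skipped at this minute). Total = 53946 + 16184 + 580 = 70710.

70710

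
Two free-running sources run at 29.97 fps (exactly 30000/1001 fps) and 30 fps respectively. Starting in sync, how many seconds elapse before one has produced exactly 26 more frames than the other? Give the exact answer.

13013/15 seconds

The gap grows by |30 − 30000/1001| = 30/1001 frames per second.
Time for a 26-frame gap: 26 ÷ (30/1001) = 13013/15 s.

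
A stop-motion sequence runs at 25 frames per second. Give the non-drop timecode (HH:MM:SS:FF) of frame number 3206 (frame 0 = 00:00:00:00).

3206 ÷ 25 = 128 full seconds, remainder 6 frames.
128 s = 0 h 2 min 8 s.
Timecode: 00:02:08:06.

00:02:08:06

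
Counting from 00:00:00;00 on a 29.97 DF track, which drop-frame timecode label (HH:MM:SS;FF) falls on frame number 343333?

Ten DF minutes hold 17982 frames, so frame 343333 lies in block 19 (frames 341658–359639) with 1675 frames into that block.
The block's first minute is 1800 frames and the rest 1798 each; 1675 frames reaches minute 0, so 19 × 18 + 0 × 2 = 342 labels have been skipped so far.
Adding those back, label number 343333 + 342 = 343675 at 30 labels/s is 11455 s + 25 f = 3 h 10 min 55 s frame 25, i.e. 03:10:55;25.

03:10:55;25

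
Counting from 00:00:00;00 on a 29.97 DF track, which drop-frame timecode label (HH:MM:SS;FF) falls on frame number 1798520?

Ten DF minutes hold 17982 frames, so frame 1798520 lies in block 100 (frames 1798200–1816181) with 320 frames into that block.
The block's first minute is 1800 frames and the rest 1798 each; 320 frames reaches minute 0, so 100 × 18 + 0 × 2 = 1800 labels have been skipped so far.
Adding those back, label number 1798520 + 1800 = 1800320 at 30 labels/s is 60010 s + 20 f = 16 h 40 min 10 s frame 20, i.e. 16:40:10;20.

16:40:10;20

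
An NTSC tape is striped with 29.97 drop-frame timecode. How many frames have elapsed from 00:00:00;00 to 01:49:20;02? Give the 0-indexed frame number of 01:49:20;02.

As if non-drop at 30 labels/s: (1 × 3600 + 49 × 60 + 20) × 30 + 2 = 196802.
Minute boundaries passed: 109; those not divisible by 10: 109 − 10 = 99; dropped labels = 2 × 99 = 198.
Actual frame index = 196802 − 198 = 196604.

196604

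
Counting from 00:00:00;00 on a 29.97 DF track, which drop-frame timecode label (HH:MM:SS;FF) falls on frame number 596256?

Each 10-minute DF block holds 10 × 60 × 30 − 9 × 2 = 17982 frames. 596256 ÷ 17982 → 33 full blocks, remainder 2850.
Within the partial block the first minute is 1800 frames and each further minute 1798, so 1 further minute boundary passed. Total skipped labels = 18 × 33 + 2 × 1 = 596.
Non-drop label index = 596256 + 596 = 596852; at 30 labels/s that is 05:31:35:02, i.e. DF 05:31:35;02.

05:31:35;02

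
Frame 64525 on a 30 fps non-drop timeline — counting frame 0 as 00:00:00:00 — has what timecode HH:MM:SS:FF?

00:35:50:25

64525 ÷ 30 = 2150 full seconds, remainder 25 frames.
2150 s = 0 h 35 min 50 s.
Timecode: 00:35:50:25.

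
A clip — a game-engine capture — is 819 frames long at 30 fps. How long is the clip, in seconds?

27.3 seconds

Running time = 819 / (30) = 27.3 s.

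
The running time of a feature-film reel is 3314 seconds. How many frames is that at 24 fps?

79536 frames

Frames = 3314 × 24 = 79536.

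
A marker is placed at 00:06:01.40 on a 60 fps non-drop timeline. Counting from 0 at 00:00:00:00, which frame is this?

frame 21700

Total seconds to the label: (0 × 3600 + 6 × 60 + 1) = 361.
Frame index = 361 × 60 + 40 = 21700.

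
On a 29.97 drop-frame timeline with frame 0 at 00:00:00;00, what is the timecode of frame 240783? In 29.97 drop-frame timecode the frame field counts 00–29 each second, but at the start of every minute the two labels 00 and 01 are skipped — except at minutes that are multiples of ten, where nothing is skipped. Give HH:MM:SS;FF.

Each 10-minute DF block holds 10 × 60 × 30 − 9 × 2 = 17982 frames. 240783 ÷ 17982 → 13 full blocks, remainder 7017.
Within the partial block the first minute is 1800 frames and each further minute 1798, so 3 further minute boundaries passed. Total skipped labels = 18 × 13 + 2 × 3 = 240.
Non-drop label index = 240783 + 240 = 241023; at 30 labels/s that is 02:13:54:03, i.e. DF 02:13:54;03.

02:13:54;03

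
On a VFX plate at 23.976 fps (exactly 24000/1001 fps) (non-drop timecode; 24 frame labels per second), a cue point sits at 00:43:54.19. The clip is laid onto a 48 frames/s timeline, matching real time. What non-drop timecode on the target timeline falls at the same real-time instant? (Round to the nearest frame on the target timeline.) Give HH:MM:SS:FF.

Source frame index: (0×3600 + 43×60 + 54) × 24 + 19 = 63235.
Real time: 63235 / (24000/1001) = 12659647/4800 s.
Target frame: (12659647/4800) × (48) = 12659647/100 ≈ 126596.470 → 126596.
At 48 labels/s: frame 126596 → 00:43:57:20.

00:43:57:20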